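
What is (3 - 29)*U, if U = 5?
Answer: -130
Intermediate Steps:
(3 - 29)*U = (3 - 29)*5 = -26*5 = -130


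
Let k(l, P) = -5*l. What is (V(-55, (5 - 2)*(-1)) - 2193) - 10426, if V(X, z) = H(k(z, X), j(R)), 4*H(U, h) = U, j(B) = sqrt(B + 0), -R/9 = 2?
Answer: -50461/4 ≈ -12615.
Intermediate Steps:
R = -18 (R = -9*2 = -18)
j(B) = sqrt(B)
H(U, h) = U/4
V(X, z) = -5*z/4 (V(X, z) = (-5*z)/4 = -5*z/4)
(V(-55, (5 - 2)*(-1)) - 2193) - 10426 = (-5*(5 - 2)*(-1)/4 - 2193) - 10426 = (-15*(-1)/4 - 2193) - 10426 = (-5/4*(-3) - 2193) - 10426 = (15/4 - 2193) - 10426 = -8757/4 - 10426 = -50461/4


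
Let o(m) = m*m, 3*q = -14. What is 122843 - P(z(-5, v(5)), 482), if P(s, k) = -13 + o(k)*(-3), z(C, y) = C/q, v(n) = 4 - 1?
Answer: 819828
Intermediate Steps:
q = -14/3 (q = (1/3)*(-14) = -14/3 ≈ -4.6667)
v(n) = 3
o(m) = m**2
z(C, y) = -3*C/14 (z(C, y) = C/(-14/3) = C*(-3/14) = -3*C/14)
P(s, k) = -13 - 3*k**2 (P(s, k) = -13 + k**2*(-3) = -13 - 3*k**2)
122843 - P(z(-5, v(5)), 482) = 122843 - (-13 - 3*482**2) = 122843 - (-13 - 3*232324) = 122843 - (-13 - 696972) = 122843 - 1*(-696985) = 122843 + 696985 = 819828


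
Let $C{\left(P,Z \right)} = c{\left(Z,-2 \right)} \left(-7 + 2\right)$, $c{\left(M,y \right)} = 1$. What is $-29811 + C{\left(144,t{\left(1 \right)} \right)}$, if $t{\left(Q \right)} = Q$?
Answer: $-29816$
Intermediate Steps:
$C{\left(P,Z \right)} = -5$ ($C{\left(P,Z \right)} = 1 \left(-7 + 2\right) = 1 \left(-5\right) = -5$)
$-29811 + C{\left(144,t{\left(1 \right)} \right)} = -29811 - 5 = -29816$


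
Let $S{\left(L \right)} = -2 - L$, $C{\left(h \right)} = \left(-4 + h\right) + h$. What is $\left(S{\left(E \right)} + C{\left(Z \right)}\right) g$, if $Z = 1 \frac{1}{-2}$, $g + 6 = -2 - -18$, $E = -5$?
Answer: $-20$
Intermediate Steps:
$g = 10$ ($g = -6 - -16 = -6 + \left(-2 + 18\right) = -6 + 16 = 10$)
$Z = - \frac{1}{2}$ ($Z = 1 \left(- \frac{1}{2}\right) = - \frac{1}{2} \approx -0.5$)
$C{\left(h \right)} = -4 + 2 h$
$\left(S{\left(E \right)} + C{\left(Z \right)}\right) g = \left(\left(-2 - -5\right) + \left(-4 + 2 \left(- \frac{1}{2}\right)\right)\right) 10 = \left(\left(-2 + 5\right) - 5\right) 10 = \left(3 - 5\right) 10 = \left(-2\right) 10 = -20$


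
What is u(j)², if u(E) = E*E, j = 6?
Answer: 1296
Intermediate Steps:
u(E) = E²
u(j)² = (6²)² = 36² = 1296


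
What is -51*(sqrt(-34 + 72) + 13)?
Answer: -663 - 51*sqrt(38) ≈ -977.38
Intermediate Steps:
-51*(sqrt(-34 + 72) + 13) = -51*(sqrt(38) + 13) = -51*(13 + sqrt(38)) = -663 - 51*sqrt(38)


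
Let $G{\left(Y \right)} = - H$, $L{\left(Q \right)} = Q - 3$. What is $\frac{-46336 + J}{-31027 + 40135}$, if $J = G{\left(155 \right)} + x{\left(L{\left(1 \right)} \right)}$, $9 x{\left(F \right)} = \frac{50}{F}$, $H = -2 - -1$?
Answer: $- \frac{104260}{20493} \approx -5.0876$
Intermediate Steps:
$L{\left(Q \right)} = -3 + Q$
$H = -1$ ($H = -2 + 1 = -1$)
$G{\left(Y \right)} = 1$ ($G{\left(Y \right)} = \left(-1\right) \left(-1\right) = 1$)
$x{\left(F \right)} = \frac{50}{9 F}$ ($x{\left(F \right)} = \frac{50 \frac{1}{F}}{9} = \frac{50}{9 F}$)
$J = - \frac{16}{9}$ ($J = 1 + \frac{50}{9 \left(-3 + 1\right)} = 1 + \frac{50}{9 \left(-2\right)} = 1 + \frac{50}{9} \left(- \frac{1}{2}\right) = 1 - \frac{25}{9} = - \frac{16}{9} \approx -1.7778$)
$\frac{-46336 + J}{-31027 + 40135} = \frac{-46336 - \frac{16}{9}}{-31027 + 40135} = - \frac{417040}{9 \cdot 9108} = \left(- \frac{417040}{9}\right) \frac{1}{9108} = - \frac{104260}{20493}$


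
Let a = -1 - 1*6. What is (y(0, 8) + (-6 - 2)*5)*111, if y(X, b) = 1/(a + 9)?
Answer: -8769/2 ≈ -4384.5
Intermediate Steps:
a = -7 (a = -1 - 6 = -7)
y(X, b) = 1/2 (y(X, b) = 1/(-7 + 9) = 1/2)
(y(0, 8) + (-6 - 2)*5)*111 = (1/2 + (-6 - 2)*5)*111 = (1/2 - 8*5)*111 = (1/2 - 40)*111 = -79/2*111 = -8769/2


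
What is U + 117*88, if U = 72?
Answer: 10368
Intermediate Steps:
U + 117*88 = 72 + 117*88 = 72 + 10296 = 10368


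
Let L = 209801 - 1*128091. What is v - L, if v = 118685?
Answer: 36975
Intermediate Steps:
L = 81710 (L = 209801 - 128091 = 81710)
v - L = 118685 - 1*81710 = 118685 - 81710 = 36975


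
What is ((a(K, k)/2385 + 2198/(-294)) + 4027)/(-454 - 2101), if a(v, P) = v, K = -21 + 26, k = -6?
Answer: -13421197/8531145 ≈ -1.5732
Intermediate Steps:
K = 5
((a(K, k)/2385 + 2198/(-294)) + 4027)/(-454 - 2101) = ((5/2385 + 2198/(-294)) + 4027)/(-454 - 2101) = ((5*(1/2385) + 2198*(-1/294)) + 4027)/(-2555) = ((1/477 - 157/21) + 4027)*(-1/2555) = (-24956/3339 + 4027)*(-1/2555) = (13421197/3339)*(-1/2555) = -13421197/8531145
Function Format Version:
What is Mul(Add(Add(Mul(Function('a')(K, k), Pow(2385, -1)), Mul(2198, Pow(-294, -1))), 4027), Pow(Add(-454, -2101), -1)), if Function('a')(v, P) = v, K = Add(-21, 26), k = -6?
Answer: Rational(-13421197, 8531145) ≈ -1.5732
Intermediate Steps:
K = 5
Mul(Add(Add(Mul(Function('a')(K, k), Pow(2385, -1)), Mul(2198, Pow(-294, -1))), 4027), Pow(Add(-454, -2101), -1)) = Mul(Add(Add(Mul(5, Pow(2385, -1)), Mul(2198, Pow(-294, -1))), 4027), Pow(Add(-454, -2101), -1)) = Mul(Add(Add(Mul(5, Rational(1, 2385)), Mul(2198, Rational(-1, 294))), 4027), Pow(-2555, -1)) = Mul(Add(Add(Rational(1, 477), Rational(-157, 21)), 4027), Rational(-1, 2555)) = Mul(Add(Rational(-24956, 3339), 4027), Rational(-1, 2555)) = Mul(Rational(13421197, 3339), Rational(-1, 2555)) = Rational(-13421197, 8531145)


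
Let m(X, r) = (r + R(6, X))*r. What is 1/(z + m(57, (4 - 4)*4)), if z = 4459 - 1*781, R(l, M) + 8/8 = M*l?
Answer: 1/3678 ≈ 0.00027189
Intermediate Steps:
R(l, M) = -1 + M*l
m(X, r) = r*(-1 + r + 6*X) (m(X, r) = (r + (-1 + X*6))*r = (r + (-1 + 6*X))*r = (-1 + r + 6*X)*r = r*(-1 + r + 6*X))
z = 3678 (z = 4459 - 781 = 3678)
1/(z + m(57, (4 - 4)*4)) = 1/(3678 + ((4 - 4)*4)*(-1 + (4 - 4)*4 + 6*57)) = 1/(3678 + (0*4)*(-1 + 0*4 + 342)) = 1/(3678 + 0*(-1 + 0 + 342)) = 1/(3678 + 0*341) = 1/(3678 + 0) = 1/3678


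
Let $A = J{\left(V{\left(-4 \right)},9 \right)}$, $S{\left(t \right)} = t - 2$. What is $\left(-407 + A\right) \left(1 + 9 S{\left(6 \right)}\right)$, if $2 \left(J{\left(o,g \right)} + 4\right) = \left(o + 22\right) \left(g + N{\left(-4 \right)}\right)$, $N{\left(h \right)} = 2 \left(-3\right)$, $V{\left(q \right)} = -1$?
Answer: $- \frac{28083}{2} \approx -14042.0$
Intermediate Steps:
$S{\left(t \right)} = -2 + t$ ($S{\left(t \right)} = t - 2 = -2 + t$)
$N{\left(h \right)} = -6$
$J{\left(o,g \right)} = -4 + \frac{\left(-6 + g\right) \left(22 + o\right)}{2}$ ($J{\left(o,g \right)} = -4 + \frac{\left(o + 22\right) \left(g - 6\right)}{2} = -4 + \frac{\left(22 + o\right) \left(-6 + g\right)}{2} = -4 + \frac{\left(-6 + g\right) \left(22 + o\right)}{2}$)
$A = \frac{55}{2}$ ($A = -70 - -3 + 11 \cdot 9 + \frac{1}{2} \cdot 9 \left(-1\right) = -70 + 3 + 99 - \frac{9}{2} = \frac{55}{2} \approx 27.5$)
$\left(-407 + A\right) \left(1 + 9 S{\left(6 \right)}\right) = \left(-407 + \frac{55}{2}\right) \left(1 + 9 \left(-2 + 6\right)\right) = - \frac{759 \left(1 + 9 \cdot 4\right)}{2} = - \frac{759 \left(1 + 36\right)}{2} = \left(- \frac{759}{2}\right) 37 = - \frac{28083}{2}$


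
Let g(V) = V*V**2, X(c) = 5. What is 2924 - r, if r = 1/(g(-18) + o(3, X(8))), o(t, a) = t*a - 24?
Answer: 17079085/5841 ≈ 2924.0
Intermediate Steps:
o(t, a) = -24 + a*t (o(t, a) = a*t - 24 = -24 + a*t)
g(V) = V**3
r = -1/5841 (r = 1/((-18)**3 + (-24 + 5*3)) = 1/(-5832 + (-24 + 15)) = 1/(-5832 - 9) = 1/(-5841) = -1/5841 ≈ -0.00017120)
2924 - r = 2924 - 1*(-1/5841) = 2924 + 1/5841 = 17079085/5841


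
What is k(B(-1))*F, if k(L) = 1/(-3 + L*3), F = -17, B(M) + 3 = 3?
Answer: 17/3 ≈ 5.6667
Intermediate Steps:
B(M) = 0 (B(M) = -3 + 3 = 0)
k(L) = 1/(-3 + 3*L)
k(B(-1))*F = (1/(3*(-1 + 0)))*(-17) = ((⅓)/(-1))*(-17) = ((⅓)*(-1))*(-17) = -⅓*(-17) = 17/3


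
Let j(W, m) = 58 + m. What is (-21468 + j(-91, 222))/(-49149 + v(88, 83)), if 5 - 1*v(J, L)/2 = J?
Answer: 21188/49315 ≈ 0.42965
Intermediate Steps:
v(J, L) = 10 - 2*J
(-21468 + j(-91, 222))/(-49149 + v(88, 83)) = (-21468 + (58 + 222))/(-49149 + (10 - 2*88)) = (-21468 + 280)/(-49149 + (10 - 176)) = -21188/(-49149 - 166) = -21188/(-49315) = -21188*(-1/49315) = 21188/49315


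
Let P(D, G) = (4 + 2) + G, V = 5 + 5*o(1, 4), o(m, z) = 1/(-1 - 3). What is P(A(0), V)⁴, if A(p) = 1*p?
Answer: 2313441/256 ≈ 9036.9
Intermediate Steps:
o(m, z) = -¼ (o(m, z) = 1/(-4) = -¼)
A(p) = p
V = 15/4 (V = 5 + 5*(-¼) = 5 - 5/4 = 15/4 ≈ 3.7500)
P(D, G) = 6 + G
P(A(0), V)⁴ = (6 + 15/4)⁴ = (39/4)⁴ = 2313441/256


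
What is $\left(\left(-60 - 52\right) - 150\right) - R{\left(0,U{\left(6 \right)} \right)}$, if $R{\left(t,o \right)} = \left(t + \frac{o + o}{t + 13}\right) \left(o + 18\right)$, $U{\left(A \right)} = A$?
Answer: $- \frac{3694}{13} \approx -284.15$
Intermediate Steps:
$R{\left(t,o \right)} = \left(18 + o\right) \left(t + \frac{2 o}{13 + t}\right)$ ($R{\left(t,o \right)} = \left(t + \frac{2 o}{13 + t}\right) \left(18 + o\right) = \left(18 + o\right) \left(t + \frac{2 o}{13 + t}\right)$)
$\left(\left(-60 - 52\right) - 150\right) - R{\left(0,U{\left(6 \right)} \right)} = \left(\left(-60 - 52\right) - 150\right) - \frac{2 \cdot 6^{2} + 18 \cdot 0^{2} + 36 \cdot 6 + 234 \cdot 0 + 6 \cdot 0^{2} + 13 \cdot 6 \cdot 0}{13 + 0} = \left(-112 - 150\right) - \frac{2 \cdot 36 + 18 \cdot 0 + 216 + 0 + 6 \cdot 0 + 0}{13} = -262 - \frac{72 + 0 + 216 + 0 + 0 + 0}{13} = -262 - \frac{1}{13} \cdot 288 = -262 - \frac{288}{13} = - \frac{3694}{13}$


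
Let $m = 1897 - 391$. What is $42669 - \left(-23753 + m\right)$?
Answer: $64916$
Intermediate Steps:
$m = 1506$ ($m = 1897 - 391 = 1506$)
$42669 - \left(-23753 + m\right) = 42669 - \left(-23753 + 1506\right) = 42669 - -22247 = 42669 + 22247 = 64916$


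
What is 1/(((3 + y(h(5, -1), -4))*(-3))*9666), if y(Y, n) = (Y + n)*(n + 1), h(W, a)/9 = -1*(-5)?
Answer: 1/3479760 ≈ 2.8738e-7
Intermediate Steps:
h(W, a) = 45 (h(W, a) = 9*(-1*(-5)) = 9*5 = 45)
y(Y, n) = (1 + n)*(Y + n) (y(Y, n) = (Y + n)*(1 + n) = (1 + n)*(Y + n))
1/(((3 + y(h(5, -1), -4))*(-3))*9666) = 1/(((3 + (45 - 4 + (-4)**2 + 45*(-4)))*(-3))*9666) = 1/(((3 + (45 - 4 + 16 - 180))*(-3))*9666) = 1/(((3 - 123)*(-3))*9666) = 1/(-120*(-3)*9666) = 1/(360*9666) = 1/3479760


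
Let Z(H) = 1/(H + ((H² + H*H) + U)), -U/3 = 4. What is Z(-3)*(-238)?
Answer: -238/3 ≈ -79.333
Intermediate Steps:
U = -12 (U = -3*4 = -12)
Z(H) = 1/(-12 + H + 2*H²) (Z(H) = 1/(H + ((H² + H*H) - 12)) = 1/(H + ((H² + H²) - 12)) = 1/(H + (2*H² - 12)) = 1/(H + (-12 + 2*H²)) = 1/(-12 + H + 2*H²))
Z(-3)*(-238) = -238/(-12 - 3 + 2*(-3)²) = -238/(-12 - 3 + 2*9) = -238/(-12 - 3 + 18) = -238/3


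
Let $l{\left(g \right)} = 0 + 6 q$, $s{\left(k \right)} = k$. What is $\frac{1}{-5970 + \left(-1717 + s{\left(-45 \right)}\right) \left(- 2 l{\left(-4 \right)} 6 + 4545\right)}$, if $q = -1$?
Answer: $- \frac{1}{8141124} \approx -1.2283 \cdot 10^{-7}$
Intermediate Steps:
$l{\left(g \right)} = -6$ ($l{\left(g \right)} = 0 + 6 \left(-1\right) = 0 - 6 = -6$)
$\frac{1}{-5970 + \left(-1717 + s{\left(-45 \right)}\right) \left(- 2 l{\left(-4 \right)} 6 + 4545\right)} = \frac{1}{-5970 + \left(-1717 - 45\right) \left(\left(-2\right) \left(-6\right) 6 + 4545\right)} = \frac{1}{-5970 - 1762 \left(12 \cdot 6 + 4545\right)} = \frac{1}{-5970 - 1762 \left(72 + 4545\right)} = \frac{1}{-5970 - 8135154} = \frac{1}{-8141124} = - \frac{1}{8141124}$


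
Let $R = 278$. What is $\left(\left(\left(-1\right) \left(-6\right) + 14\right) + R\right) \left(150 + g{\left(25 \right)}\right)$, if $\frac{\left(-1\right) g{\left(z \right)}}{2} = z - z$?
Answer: $44700$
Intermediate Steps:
$g{\left(z \right)} = 0$ ($g{\left(z \right)} = - 2 \left(z - z\right) = \left(-2\right) 0 = 0$)
$\left(\left(\left(-1\right) \left(-6\right) + 14\right) + R\right) \left(150 + g{\left(25 \right)}\right) = \left(\left(\left(-1\right) \left(-6\right) + 14\right) + 278\right) \left(150 + 0\right) = \left(\left(6 + 14\right) + 278\right) 150 = \left(20 + 278\right) 150 = 298 \cdot 150 = 44700$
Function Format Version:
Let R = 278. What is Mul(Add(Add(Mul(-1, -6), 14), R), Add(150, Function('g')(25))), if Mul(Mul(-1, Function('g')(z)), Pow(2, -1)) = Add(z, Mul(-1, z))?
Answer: 44700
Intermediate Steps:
Function('g')(z) = 0 (Function('g')(z) = Mul(-2, Add(z, Mul(-1, z))) = Mul(-2, 0) = 0)
Mul(Add(Add(Mul(-1, -6), 14), R), Add(150, Function('g')(25))) = Mul(Add(Add(Mul(-1, -6), 14), 278), Add(150, 0)) = Mul(Add(Add(6, 14), 278), 150) = Mul(Add(20, 278), 150) = Mul(298, 150) = 44700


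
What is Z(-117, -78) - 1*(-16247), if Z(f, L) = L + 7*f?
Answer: 15350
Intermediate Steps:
Z(-117, -78) - 1*(-16247) = (-78 + 7*(-117)) - 1*(-16247) = (-78 - 819) + 16247 = -897 + 16247 = 15350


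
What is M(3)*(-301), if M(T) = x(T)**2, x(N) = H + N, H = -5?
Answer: -1204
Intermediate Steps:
x(N) = -5 + N
M(T) = (-5 + T)**2
M(3)*(-301) = (-5 + 3)**2*(-301) = (-2)**2*(-301) = 4*(-301) = -1204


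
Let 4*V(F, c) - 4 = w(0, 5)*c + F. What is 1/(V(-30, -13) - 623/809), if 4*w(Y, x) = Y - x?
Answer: -12944/41519 ≈ -0.31176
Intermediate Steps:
w(Y, x) = -x/4 + Y/4 (w(Y, x) = (Y - x)/4 = -x/4 + Y/4)
V(F, c) = 1 - 5*c/16 + F/4 (V(F, c) = 1 + ((-¼*5 + (¼)*0)*c + F)/4 = 1 + ((-5/4 + 0)*c + F)/4 = 1 + (-5*c/4 + F)/4 = 1 + (F - 5*c/4)/4 = 1 + (-5*c/16 + F/4) = 1 - 5*c/16 + F/4)
1/(V(-30, -13) - 623/809) = 1/((1 - 5/16*(-13) + (¼)*(-30)) - 623/809) = 1/((1 + 65/16 - 15/2) - 623*1/809) = 1/(-39/16 - 623/809) = 1/(-41519/12944) = -12944/41519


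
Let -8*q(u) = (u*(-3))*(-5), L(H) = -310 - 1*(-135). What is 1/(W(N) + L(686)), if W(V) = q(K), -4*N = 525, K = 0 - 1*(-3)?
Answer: -8/1445 ≈ -0.0055363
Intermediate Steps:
L(H) = -175 (L(H) = -310 + 135 = -175)
K = 3 (K = 0 + 3 = 3)
N = -525/4 (N = -¼*525 = -525/4 ≈ -131.25)
q(u) = -15*u/8 (q(u) = -u*(-3)*(-5)/8 = -(-3*u)*(-5)/8 = -15*u/8)
W(V) = -45/8 (W(V) = -15/8*3 = -45/8)
1/(W(N) + L(686)) = 1/(-45/8 - 175) = 1/(-1445/8) = -8/1445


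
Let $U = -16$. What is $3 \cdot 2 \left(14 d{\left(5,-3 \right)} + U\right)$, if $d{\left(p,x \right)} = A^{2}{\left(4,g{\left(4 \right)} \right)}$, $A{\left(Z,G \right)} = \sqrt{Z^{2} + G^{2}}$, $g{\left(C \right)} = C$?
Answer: $2592$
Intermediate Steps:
$A{\left(Z,G \right)} = \sqrt{G^{2} + Z^{2}}$
$d{\left(p,x \right)} = 32$ ($d{\left(p,x \right)} = \left(\sqrt{4^{2} + 4^{2}}\right)^{2} = \left(\sqrt{16 + 16}\right)^{2} = \left(\sqrt{32}\right)^{2} = \left(4 \sqrt{2}\right)^{2} = 32$)
$3 \cdot 2 \left(14 d{\left(5,-3 \right)} + U\right) = 3 \cdot 2 \left(14 \cdot 32 - 16\right) = 6 \left(448 - 16\right) = 6 \cdot 432 = 2592$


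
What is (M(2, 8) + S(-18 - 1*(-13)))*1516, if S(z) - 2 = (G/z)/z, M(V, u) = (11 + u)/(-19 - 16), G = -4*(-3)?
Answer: 513924/175 ≈ 2936.7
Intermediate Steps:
G = 12
M(V, u) = -11/35 - u/35 (M(V, u) = (11 + u)/(-35) = (11 + u)*(-1/35) = -11/35 - u/35)
S(z) = 2 + 12/z² (S(z) = 2 + (12/z)/z = 2 + 12/z²)
(M(2, 8) + S(-18 - 1*(-13)))*1516 = ((-11/35 - 1/35*8) + (2 + 12/(-18 - 1*(-13))²))*1516 = ((-11/35 - 8/35) + (2 + 12/(-18 + 13)²))*1516 = (-19/35 + (2 + 12/(-5)²))*1516 = (-19/35 + (2 + 12*(1/25)))*1516 = (-19/35 + (2 + 12/25))*1516 = (-19/35 + 62/25)*1516 = (339/175)*1516 = 513924/175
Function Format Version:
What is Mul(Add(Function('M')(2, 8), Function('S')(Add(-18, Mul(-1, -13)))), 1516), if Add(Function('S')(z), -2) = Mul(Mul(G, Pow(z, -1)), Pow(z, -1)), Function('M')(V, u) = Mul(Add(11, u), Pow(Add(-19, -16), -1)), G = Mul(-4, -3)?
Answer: Rational(513924, 175) ≈ 2936.7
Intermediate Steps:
G = 12
Function('M')(V, u) = Add(Rational(-11, 35), Mul(Rational(-1, 35), u)) (Function('M')(V, u) = Mul(Add(11, u), Pow(-35, -1)) = Mul(Add(11, u), Rational(-1, 35)) = Add(Rational(-11, 35), Mul(Rational(-1, 35), u)))
Function('S')(z) = Add(2, Mul(12, Pow(z, -2))) (Function('S')(z) = Add(2, Mul(Mul(12, Pow(z, -1)), Pow(z, -1))) = Add(2, Mul(12, Pow(z, -2))))
Mul(Add(Function('M')(2, 8), Function('S')(Add(-18, Mul(-1, -13)))), 1516) = Mul(Add(Add(Rational(-11, 35), Mul(Rational(-1, 35), 8)), Add(2, Mul(12, Pow(Add(-18, Mul(-1, -13)), -2)))), 1516) = Mul(Add(Add(Rational(-11, 35), Rational(-8, 35)), Add(2, Mul(12, Pow(Add(-18, 13), -2)))), 1516) = Mul(Add(Rational(-19, 35), Add(2, Mul(12, Pow(-5, -2)))), 1516) = Mul(Add(Rational(-19, 35), Add(2, Mul(12, Rational(1, 25)))), 1516) = Mul(Add(Rational(-19, 35), Add(2, Rational(12, 25))), 1516) = Mul(Add(Rational(-19, 35), Rational(62, 25)), 1516) = Mul(Rational(339, 175), 1516) = Rational(513924, 175)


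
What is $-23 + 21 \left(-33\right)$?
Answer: $-716$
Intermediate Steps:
$-23 + 21 \left(-33\right) = -23 - 693 = -716$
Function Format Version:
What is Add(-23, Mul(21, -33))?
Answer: -716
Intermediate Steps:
Add(-23, Mul(21, -33)) = Add(-23, -693) = -716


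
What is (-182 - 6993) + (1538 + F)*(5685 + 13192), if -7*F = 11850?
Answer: -20512893/7 ≈ -2.9304e+6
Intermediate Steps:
F = -11850/7 (F = -⅐*11850 = -11850/7 ≈ -1692.9)
(-182 - 6993) + (1538 + F)*(5685 + 13192) = (-182 - 6993) + (1538 - 11850/7)*(5685 + 13192) = -7175 - 1084/7*18877 = -7175 - 20462668/7 = -20512893/7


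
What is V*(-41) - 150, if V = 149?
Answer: -6259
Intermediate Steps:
V*(-41) - 150 = 149*(-41) - 150 = -6109 - 150 = -6259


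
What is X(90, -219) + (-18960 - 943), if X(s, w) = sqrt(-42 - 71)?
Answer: -19903 + I*sqrt(113) ≈ -19903.0 + 10.63*I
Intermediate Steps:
X(s, w) = I*sqrt(113) (X(s, w) = sqrt(-113) = I*sqrt(113))
X(90, -219) + (-18960 - 943) = I*sqrt(113) + (-18960 - 943) = I*sqrt(113) - 19903 = -19903 + I*sqrt(113)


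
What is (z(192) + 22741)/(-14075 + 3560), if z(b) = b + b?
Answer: -4625/2103 ≈ -2.1992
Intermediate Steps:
z(b) = 2*b
(z(192) + 22741)/(-14075 + 3560) = (2*192 + 22741)/(-14075 + 3560) = (384 + 22741)/(-10515) = 23125*(-1/10515) = -4625/2103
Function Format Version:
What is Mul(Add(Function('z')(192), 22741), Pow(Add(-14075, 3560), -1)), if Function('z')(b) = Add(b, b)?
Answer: Rational(-4625, 2103) ≈ -2.1992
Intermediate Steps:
Function('z')(b) = Mul(2, b)
Mul(Add(Function('z')(192), 22741), Pow(Add(-14075, 3560), -1)) = Mul(Add(Mul(2, 192), 22741), Pow(Add(-14075, 3560), -1)) = Mul(Add(384, 22741), Pow(-10515, -1)) = Mul(23125, Rational(-1, 10515)) = Rational(-4625, 2103)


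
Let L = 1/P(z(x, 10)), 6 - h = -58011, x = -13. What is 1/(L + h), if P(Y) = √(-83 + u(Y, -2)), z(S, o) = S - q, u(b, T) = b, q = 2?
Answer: 5685666/329865284323 + 7*I*√2/329865284323 ≈ 1.7236e-5 + 3.0011e-11*I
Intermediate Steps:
h = 58017 (h = 6 - 1*(-58011) = 6 + 58011 = 58017)
z(S, o) = -2 + S (z(S, o) = S - 1*2 = S - 2 = -2 + S)
P(Y) = √(-83 + Y)
L = -I*√2/14 (L = 1/(√(-83 + (-2 - 13))) = 1/(√(-83 - 15)) = 1/(√(-98)) = 1/(7*I*√2) = -I*√2/14 ≈ -0.10102*I)
1/(L + h) = 1/(-I*√2/14 + 58017) = 1/(58017 - I*√2/14)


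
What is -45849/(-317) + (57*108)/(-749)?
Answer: 32389449/237433 ≈ 136.42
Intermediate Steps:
-45849/(-317) + (57*108)/(-749) = -45849*(-1/317) + 6156*(-1/749) = 45849/317 - 6156/749 = 32389449/237433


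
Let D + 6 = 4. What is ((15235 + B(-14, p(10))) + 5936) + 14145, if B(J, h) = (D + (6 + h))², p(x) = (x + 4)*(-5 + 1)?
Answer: 38020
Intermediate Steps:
D = -2 (D = -6 + 4 = -2)
p(x) = -16 - 4*x (p(x) = (4 + x)*(-4) = -16 - 4*x)
B(J, h) = (4 + h)² (B(J, h) = (-2 + (6 + h))² = (4 + h)²)
((15235 + B(-14, p(10))) + 5936) + 14145 = ((15235 + (4 + (-16 - 4*10))²) + 5936) + 14145 = ((15235 + (4 + (-16 - 40))²) + 5936) + 14145 = ((15235 + (4 - 56)²) + 5936) + 14145 = ((15235 + (-52)²) + 5936) + 14145 = ((15235 + 2704) + 5936) + 14145 = (17939 + 5936) + 14145 = 23875 + 14145 = 38020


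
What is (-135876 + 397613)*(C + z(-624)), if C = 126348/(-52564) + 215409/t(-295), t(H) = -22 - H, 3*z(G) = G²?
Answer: 5838604124955578/170833 ≈ 3.4177e+10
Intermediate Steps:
z(G) = G²/3
C = 940688806/1195831 (C = 126348/(-52564) + 215409/(-22 - 1*(-295)) = 126348*(-1/52564) + 215409/(-22 + 295) = -31587/13141 + 215409/273 = -31587/13141 + 215409*(1/273) = -31587/13141 + 71803/91 = 940688806/1195831 ≈ 786.64)
(-135876 + 397613)*(C + z(-624)) = (-135876 + 397613)*(940688806/1195831 + (⅓)*(-624)²) = 261737*(940688806/1195831 + (⅓)*389376) = 261737*(940688806/1195831 + 129792) = 261737*(156149985958/1195831) = 5838604124955578/170833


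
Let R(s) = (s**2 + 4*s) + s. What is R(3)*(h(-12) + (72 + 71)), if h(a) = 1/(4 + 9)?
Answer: 44640/13 ≈ 3433.8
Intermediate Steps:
R(s) = s**2 + 5*s
h(a) = 1/13
R(3)*(h(-12) + (72 + 71)) = (3*(5 + 3))*(1/13 + (72 + 71)) = (3*8)*(1/13 + 143) = 24*(1860/13) = 44640/13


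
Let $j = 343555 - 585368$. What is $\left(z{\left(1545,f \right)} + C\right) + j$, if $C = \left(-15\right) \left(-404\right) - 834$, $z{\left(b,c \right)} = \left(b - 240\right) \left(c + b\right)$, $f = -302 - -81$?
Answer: $1491233$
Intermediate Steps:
$f = -221$ ($f = -302 + 81 = -221$)
$z{\left(b,c \right)} = \left(-240 + b\right) \left(b + c\right)$
$j = -241813$ ($j = 343555 - 585368 = -241813$)
$C = 5226$ ($C = 6060 - 834 = 5226$)
$\left(z{\left(1545,f \right)} + C\right) + j = \left(\left(1545^{2} - 370800 - -53040 + 1545 \left(-221\right)\right) + 5226\right) - 241813 = \left(\left(2387025 - 370800 + 53040 - 341445\right) + 5226\right) - 241813 = \left(1727820 + 5226\right) - 241813 = 1733046 - 241813 = 1491233$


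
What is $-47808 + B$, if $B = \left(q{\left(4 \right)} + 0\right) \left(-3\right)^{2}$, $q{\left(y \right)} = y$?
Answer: $-47772$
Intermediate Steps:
$B = 36$ ($B = \left(4 + 0\right) \left(-3\right)^{2} = 4 \cdot 9 = 36$)
$-47808 + B = -47808 + 36 = -47772$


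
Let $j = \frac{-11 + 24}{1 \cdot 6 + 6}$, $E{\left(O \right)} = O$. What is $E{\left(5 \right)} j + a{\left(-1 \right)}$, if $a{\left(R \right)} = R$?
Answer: $\frac{53}{12} \approx 4.4167$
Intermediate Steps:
$j = \frac{13}{12}$ ($j = \frac{13}{6 + 6} = \frac{13}{12} \approx 1.0833$)
$E{\left(5 \right)} j + a{\left(-1 \right)} = 5 \cdot \frac{13}{12} - 1 = \frac{65}{12} - 1 = \frac{53}{12}$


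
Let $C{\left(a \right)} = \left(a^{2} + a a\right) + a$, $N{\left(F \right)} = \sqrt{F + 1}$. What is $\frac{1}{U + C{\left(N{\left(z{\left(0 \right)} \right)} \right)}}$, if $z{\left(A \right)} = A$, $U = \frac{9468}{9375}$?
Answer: $\frac{3125}{12531} \approx 0.24938$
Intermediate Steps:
$U = \frac{3156}{3125}$ ($U = 9468 \cdot \frac{1}{9375} = \frac{3156}{3125} \approx 1.0099$)
$N{\left(F \right)} = \sqrt{1 + F}$
$C{\left(a \right)} = a + 2 a^{2}$ ($C{\left(a \right)} = \left(a^{2} + a^{2}\right) + a = 2 a^{2} + a = a + 2 a^{2}$)
$\frac{1}{U + C{\left(N{\left(z{\left(0 \right)} \right)} \right)}} = \frac{1}{\frac{3156}{3125} + \sqrt{1 + 0} \left(1 + 2 \sqrt{1 + 0}\right)} = \frac{1}{\frac{3156}{3125} + \sqrt{1} \left(1 + 2 \sqrt{1}\right)} = \frac{1}{\frac{3156}{3125} + 1 \left(1 + 2 \cdot 1\right)} = \frac{1}{\frac{3156}{3125} + 1 \left(1 + 2\right)} = \frac{1}{\frac{3156}{3125} + 1 \cdot 3} = \frac{1}{\frac{3156}{3125} + 3} = \frac{1}{\frac{12531}{3125}} = \frac{3125}{12531}$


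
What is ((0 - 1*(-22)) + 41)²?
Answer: 3969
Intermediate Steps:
((0 - 1*(-22)) + 41)² = ((0 + 22) + 41)² = (22 + 41)² = 63² = 3969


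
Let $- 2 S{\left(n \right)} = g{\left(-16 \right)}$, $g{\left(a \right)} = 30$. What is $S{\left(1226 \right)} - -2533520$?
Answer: $2533505$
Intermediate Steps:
$S{\left(n \right)} = -15$ ($S{\left(n \right)} = \left(- \frac{1}{2}\right) 30 = -15$)
$S{\left(1226 \right)} - -2533520 = -15 - -2533520 = -15 + 2533520 = 2533505$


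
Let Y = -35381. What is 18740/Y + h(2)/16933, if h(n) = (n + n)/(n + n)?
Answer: -317289039/599106473 ≈ -0.52960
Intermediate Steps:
h(n) = 1 (h(n) = (2*n)/((2*n)) = (2*n)*(1/(2*n)) = 1)
18740/Y + h(2)/16933 = 18740/(-35381) + 1/16933 = 18740*(-1/35381) + 1*(1/16933) = -18740/35381 + 1/16933 = -317289039/599106473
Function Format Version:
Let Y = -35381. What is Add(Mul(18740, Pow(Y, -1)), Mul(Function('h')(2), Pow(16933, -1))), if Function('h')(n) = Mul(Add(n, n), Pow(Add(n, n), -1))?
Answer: Rational(-317289039, 599106473) ≈ -0.52960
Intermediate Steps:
Function('h')(n) = 1 (Function('h')(n) = Mul(Mul(2, n), Pow(Mul(2, n), -1)) = Mul(Mul(2, n), Mul(Rational(1, 2), Pow(n, -1))) = 1)
Add(Mul(18740, Pow(Y, -1)), Mul(Function('h')(2), Pow(16933, -1))) = Add(Mul(18740, Pow(-35381, -1)), Mul(1, Pow(16933, -1))) = Add(Mul(18740, Rational(-1, 35381)), Mul(1, Rational(1, 16933))) = Add(Rational(-18740, 35381), Rational(1, 16933)) = Rational(-317289039, 599106473)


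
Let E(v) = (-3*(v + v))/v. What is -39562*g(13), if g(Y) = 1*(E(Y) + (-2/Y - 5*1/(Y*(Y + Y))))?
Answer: 41243385/169 ≈ 2.4404e+5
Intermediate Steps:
E(v) = -6 (E(v) = (-6*v)/v = -6)
g(Y) = -6 - 2/Y - 5/(2*Y**2) (g(Y) = 1*(-6 + (-2/Y - 5*1/(Y*(Y + Y)))) = 1*(-6 + (-2/Y - 5*1/(2*Y**2))) = 1*(-6 + (-2/Y - 5/(2*Y**2))) = 1*(-6 - 2/Y - 5/(2*Y**2)) = -6 - 2/Y - 5/(2*Y**2))
-39562*g(13) = -39562*(-6 - 2/13 - 5/2/13**2) = -39562*(-6 - 2*1/13 - 5/2*1/169) = -39562*(-6 - 2/13 - 5/338) = -39562*(-2085)/338 = -1*(-41243385/169) = 41243385/169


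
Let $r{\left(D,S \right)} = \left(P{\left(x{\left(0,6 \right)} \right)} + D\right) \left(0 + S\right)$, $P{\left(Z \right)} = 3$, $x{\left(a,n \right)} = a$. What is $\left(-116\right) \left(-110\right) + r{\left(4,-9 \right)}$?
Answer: $12697$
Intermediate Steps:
$r{\left(D,S \right)} = S \left(3 + D\right)$ ($r{\left(D,S \right)} = \left(3 + D\right) \left(0 + S\right) = \left(3 + D\right) S = S \left(3 + D\right)$)
$\left(-116\right) \left(-110\right) + r{\left(4,-9 \right)} = \left(-116\right) \left(-110\right) - 9 \left(3 + 4\right) = 12760 - 63 = 12697$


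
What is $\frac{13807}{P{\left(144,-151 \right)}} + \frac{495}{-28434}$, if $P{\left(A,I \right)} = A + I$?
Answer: $- \frac{18694843}{9478} \approx -1972.4$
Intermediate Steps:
$\frac{13807}{P{\left(144,-151 \right)}} + \frac{495}{-28434} = \frac{13807}{144 - 151} + \frac{495}{-28434} = \frac{13807}{-7} + 495 \left(- \frac{1}{28434}\right) = 13807 \left(- \frac{1}{7}\right) - \frac{165}{9478} = - \frac{13807}{7} - \frac{165}{9478} = - \frac{18694843}{9478}$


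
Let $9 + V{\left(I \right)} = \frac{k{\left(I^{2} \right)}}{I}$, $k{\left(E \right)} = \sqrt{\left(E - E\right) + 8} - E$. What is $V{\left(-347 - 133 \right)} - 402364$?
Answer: $-401893 - \frac{\sqrt{2}}{240} \approx -4.0189 \cdot 10^{5}$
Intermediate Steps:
$k{\left(E \right)} = - E + 2 \sqrt{2}$ ($k{\left(E \right)} = \sqrt{0 + 8} - E = \sqrt{8} - E = 2 \sqrt{2} - E = - E + 2 \sqrt{2}$)
$V{\left(I \right)} = -9 + \frac{- I^{2} + 2 \sqrt{2}}{I}$
$V{\left(-347 - 133 \right)} - 402364 = \left(-9 - \left(-347 - 133\right) + \frac{2 \sqrt{2}}{-347 - 133}\right) - 402364 = \left(-9 - -480 + \frac{2 \sqrt{2}}{-480}\right) - 402364 = \left(-9 + 480 + 2 \sqrt{2} \left(- \frac{1}{480}\right)\right) - 402364 = \left(-9 + 480 - \frac{\sqrt{2}}{240}\right) - 402364 = \left(471 - \frac{\sqrt{2}}{240}\right) - 402364 = -401893 - \frac{\sqrt{2}}{240}$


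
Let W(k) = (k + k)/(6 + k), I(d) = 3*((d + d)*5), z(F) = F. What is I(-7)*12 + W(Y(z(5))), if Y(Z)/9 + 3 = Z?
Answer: -5037/2 ≈ -2518.5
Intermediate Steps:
I(d) = 30*d (I(d) = 3*((2*d)*5) = 3*(10*d) = 30*d)
Y(Z) = -27 + 9*Z
W(k) = 2*k/(6 + k) (W(k) = (2*k)/(6 + k) = 2*k/(6 + k))
I(-7)*12 + W(Y(z(5))) = (30*(-7))*12 + 2*(-27 + 9*5)/(6 + (-27 + 9*5)) = -210*12 + 2*(-27 + 45)/(6 + (-27 + 45)) = -2520 + 2*18/(6 + 18) = -2520 + 2*18/24 = -2520 + 2*18*(1/24) = -2520 + 3/2 = -5037/2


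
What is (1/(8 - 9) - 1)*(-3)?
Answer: 6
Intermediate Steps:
(1/(8 - 9) - 1)*(-3) = (1/(-1) - 1)*(-3) = (-1 - 1)*(-3) = -2*(-3) = 6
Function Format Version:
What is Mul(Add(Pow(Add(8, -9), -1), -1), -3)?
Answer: 6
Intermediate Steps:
Mul(Add(Pow(Add(8, -9), -1), -1), -3) = Mul(Add(Pow(-1, -1), -1), -3) = Mul(Add(-1, -1), -3) = Mul(-2, -3) = 6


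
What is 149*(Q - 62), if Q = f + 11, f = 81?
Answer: 4470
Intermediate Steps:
Q = 92 (Q = 81 + 11 = 92)
149*(Q - 62) = 149*(92 - 62) = 149*30 = 4470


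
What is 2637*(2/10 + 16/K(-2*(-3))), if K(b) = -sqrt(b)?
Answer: 2637/5 - 7032*sqrt(6) ≈ -16697.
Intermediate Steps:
2637*(2/10 + 16/K(-2*(-3))) = 2637*(2/10 + 16/((-sqrt(-2*(-3))))) = 2637*(2*(1/10) + 16/((-sqrt(6)))) = 2637*(1/5 + 16*(-sqrt(6)/6)) = 2637*(1/5 - 8*sqrt(6)/3) = 2637/5 - 7032*sqrt(6)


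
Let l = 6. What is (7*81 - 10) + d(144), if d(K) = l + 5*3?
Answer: 578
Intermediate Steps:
d(K) = 21 (d(K) = 6 + 5*3 = 6 + 15 = 21)
(7*81 - 10) + d(144) = (7*81 - 10) + 21 = (567 - 10) + 21 = 557 + 21 = 578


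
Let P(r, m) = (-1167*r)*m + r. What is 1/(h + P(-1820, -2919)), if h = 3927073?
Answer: -1/6195855607 ≈ -1.6140e-10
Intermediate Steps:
P(r, m) = r - 1167*m*r (P(r, m) = -1167*m*r + r = r - 1167*m*r)
1/(h + P(-1820, -2919)) = 1/(3927073 - 1820*(1 - 1167*(-2919))) = 1/(3927073 - 1820*(1 + 3406473)) = 1/(3927073 - 1820*3406474) = 1/(3927073 - 6199782680) = 1/(-6195855607) = -1/6195855607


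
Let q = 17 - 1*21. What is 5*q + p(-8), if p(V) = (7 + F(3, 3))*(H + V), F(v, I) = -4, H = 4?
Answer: -32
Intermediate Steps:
q = -4 (q = 17 - 21 = -4)
p(V) = 12 + 3*V (p(V) = (7 - 4)*(4 + V) = 3*(4 + V) = 12 + 3*V)
5*q + p(-8) = 5*(-4) + (12 + 3*(-8)) = -20 + (12 - 24) = -20 - 12 = -32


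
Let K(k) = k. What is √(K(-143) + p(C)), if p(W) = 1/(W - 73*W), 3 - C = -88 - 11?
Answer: I*√53559843/612 ≈ 11.958*I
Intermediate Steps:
C = 102 (C = 3 - (-88 - 11) = 3 - 1*(-99) = 3 + 99 = 102)
p(W) = -1/(72*W) (p(W) = 1/(-72*W) = -1/(72*W))
√(K(-143) + p(C)) = √(-143 - 1/72/102) = √(-143 - 1/72*1/102) = √(-143 - 1/7344) = √(-1050193/7344) = I*√53559843/612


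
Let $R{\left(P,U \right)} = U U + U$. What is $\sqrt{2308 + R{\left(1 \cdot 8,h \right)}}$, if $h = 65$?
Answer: $\sqrt{6598} \approx 81.228$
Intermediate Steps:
$R{\left(P,U \right)} = U + U^{2}$ ($R{\left(P,U \right)} = U^{2} + U = U + U^{2}$)
$\sqrt{2308 + R{\left(1 \cdot 8,h \right)}} = \sqrt{2308 + 65 \left(1 + 65\right)} = \sqrt{2308 + 65 \cdot 66} = \sqrt{2308 + 4290} = \sqrt{6598}$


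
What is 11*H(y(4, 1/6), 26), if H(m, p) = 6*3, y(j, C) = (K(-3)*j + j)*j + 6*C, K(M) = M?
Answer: 198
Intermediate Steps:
y(j, C) = -2*j² + 6*C (y(j, C) = (-3*j + j)*j + 6*C = (-2*j)*j + 6*C = -2*j² + 6*C)
H(m, p) = 18
11*H(y(4, 1/6), 26) = 11*18 = 198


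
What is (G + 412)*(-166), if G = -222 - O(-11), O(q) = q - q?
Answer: -31540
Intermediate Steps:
O(q) = 0
G = -222 (G = -222 - 1*0 = -222 + 0 = -222)
(G + 412)*(-166) = (-222 + 412)*(-166) = 190*(-166) = -31540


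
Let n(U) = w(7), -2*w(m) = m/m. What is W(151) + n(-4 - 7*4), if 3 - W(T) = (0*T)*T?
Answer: 5/2 ≈ 2.5000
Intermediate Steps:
w(m) = -1/2 (w(m) = -m/(2*m) = -1/2*1 = -1/2)
W(T) = 3 (W(T) = 3 - 0*T*T = 3 - 0*T = 3 - 1*0 = 3 + 0 = 3)
n(U) = -1/2
W(151) + n(-4 - 7*4) = 3 - 1/2 = 5/2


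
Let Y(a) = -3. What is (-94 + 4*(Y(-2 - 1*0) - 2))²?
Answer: 12996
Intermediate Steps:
(-94 + 4*(Y(-2 - 1*0) - 2))² = (-94 + 4*(-3 - 2))² = (-94 + 4*(-5))² = (-94 - 20)² = (-114)² = 12996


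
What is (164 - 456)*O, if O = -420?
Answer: 122640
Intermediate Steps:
(164 - 456)*O = (164 - 456)*(-420) = -292*(-420) = 122640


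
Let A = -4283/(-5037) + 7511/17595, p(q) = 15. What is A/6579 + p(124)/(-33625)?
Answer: -2863749259/11365650628425 ≈ -0.00025197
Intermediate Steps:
A = 1640468/1284435 (A = -4283*(-1/5037) + 7511*(1/17595) = 4283/5037 + 7511/17595 = 1640468/1284435 ≈ 1.2772)
A/6579 + p(124)/(-33625) = (1640468/1284435)/6579 + 15/(-33625) = (1640468/1284435)*(1/6579) + 15*(-1/33625) = 1640468/8450297865 - 3/6725 = -2863749259/11365650628425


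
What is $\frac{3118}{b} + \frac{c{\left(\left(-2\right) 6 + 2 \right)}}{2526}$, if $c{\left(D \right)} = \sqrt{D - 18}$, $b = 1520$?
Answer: $\frac{1559}{760} + \frac{i \sqrt{7}}{1263} \approx 2.0513 + 0.0020948 i$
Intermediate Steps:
$c{\left(D \right)} = \sqrt{-18 + D}$ ($c{\left(D \right)} = \sqrt{D + \left(-22 + 4\right)} = \sqrt{D - 18} = \sqrt{-18 + D}$)
$\frac{3118}{b} + \frac{c{\left(\left(-2\right) 6 + 2 \right)}}{2526} = \frac{3118}{1520} + \frac{\sqrt{-18 + \left(\left(-2\right) 6 + 2\right)}}{2526} = 3118 \cdot \frac{1}{1520} + \sqrt{-18 + \left(-12 + 2\right)} \frac{1}{2526} = \frac{1559}{760} + \sqrt{-18 - 10} \cdot \frac{1}{2526} = \frac{1559}{760} + \sqrt{-28} \cdot \frac{1}{2526} = \frac{1559}{760} + 2 i \sqrt{7} \cdot \frac{1}{2526} = \frac{1559}{760} + \frac{i \sqrt{7}}{1263}$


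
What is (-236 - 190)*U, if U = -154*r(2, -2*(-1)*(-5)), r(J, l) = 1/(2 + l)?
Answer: -16401/2 ≈ -8200.5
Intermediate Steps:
U = 77/4 (U = -154/(2 - 2*(-1)*(-5)) = -154/(2 + 2*(-5)) = -154/(2 - 10) = -154/(-8) = -154*(-⅛) = 77/4 ≈ 19.250)
(-236 - 190)*U = (-236 - 190)*(77/4) = -426*77/4 = -16401/2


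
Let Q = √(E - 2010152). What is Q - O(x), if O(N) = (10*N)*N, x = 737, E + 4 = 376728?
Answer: -5431690 + 102*I*√157 ≈ -5.4317e+6 + 1278.1*I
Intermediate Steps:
E = 376724 (E = -4 + 376728 = 376724)
O(N) = 10*N²
Q = 102*I*√157 (Q = √(376724 - 2010152) = √(-1633428) = 102*I*√157 ≈ 1278.1*I)
Q - O(x) = 102*I*√157 - 10*737² = 102*I*√157 - 10*543169 = 102*I*√157 - 1*5431690 = 102*I*√157 - 5431690 = -5431690 + 102*I*√157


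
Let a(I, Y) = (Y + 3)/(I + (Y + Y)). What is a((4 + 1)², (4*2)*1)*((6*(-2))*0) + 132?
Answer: 132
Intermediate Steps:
a(I, Y) = (3 + Y)/(I + 2*Y)
a((4 + 1)², (4*2)*1)*((6*(-2))*0) + 132 = ((3 + (4*2)*1)/((4 + 1)² + 2*((4*2)*1)))*((6*(-2))*0) + 132 = ((3 + 8*1)/(5² + 2*(8*1)))*(-12*0) + 132 = ((3 + 8)/(25 + 2*8))*0 + 132 = (11/(25 + 16))*0 + 132 = (11/41)*0 + 132 = 0 + 132 = 132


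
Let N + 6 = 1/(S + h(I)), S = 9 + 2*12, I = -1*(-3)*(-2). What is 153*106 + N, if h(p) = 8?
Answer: 664693/41 ≈ 16212.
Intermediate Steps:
I = -6 (I = 3*(-2) = -6)
S = 33 (S = 9 + 24 = 33)
N = -245/41 (N = -6 + 1/(33 + 8) = -6 + 1/41 = -245/41 ≈ -5.9756)
153*106 + N = 153*106 - 245/41 = 16218 - 245/41 = 664693/41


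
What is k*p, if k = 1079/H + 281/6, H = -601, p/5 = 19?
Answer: 15428665/3606 ≈ 4278.6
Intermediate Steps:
p = 95 (p = 5*19 = 95)
k = 162407/3606 (k = 1079/(-601) + 281/6 = 1079*(-1/601) + 281*(1/6) = -1079/601 + 281/6 = 162407/3606 ≈ 45.038)
k*p = (162407/3606)*95 = 15428665/3606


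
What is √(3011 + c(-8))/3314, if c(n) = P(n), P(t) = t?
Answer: √3003/3314 ≈ 0.016536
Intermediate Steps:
c(n) = n
√(3011 + c(-8))/3314 = √(3011 - 8)/3314 = √3003*(1/3314) = √3003/3314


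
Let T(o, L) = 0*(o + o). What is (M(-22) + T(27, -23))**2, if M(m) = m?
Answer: 484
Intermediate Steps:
T(o, L) = 0 (T(o, L) = 0*(2*o) = 0)
(M(-22) + T(27, -23))**2 = (-22 + 0)**2 = (-22)**2 = 484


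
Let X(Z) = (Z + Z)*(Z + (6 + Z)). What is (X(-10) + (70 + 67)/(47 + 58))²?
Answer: 872434369/11025 ≈ 79132.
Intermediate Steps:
X(Z) = 2*Z*(6 + 2*Z) (X(Z) = (2*Z)*(6 + 2*Z) = 2*Z*(6 + 2*Z))
(X(-10) + (70 + 67)/(47 + 58))² = (4*(-10)*(3 - 10) + (70 + 67)/(47 + 58))² = (4*(-10)*(-7) + 137/105)² = (280 + 137*(1/105))² = (280 + 137/105)² = (29537/105)² = 872434369/11025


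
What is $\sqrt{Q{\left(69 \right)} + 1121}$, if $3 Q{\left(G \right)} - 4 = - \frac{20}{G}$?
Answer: $\frac{\sqrt{5342969}}{69} \approx 33.5$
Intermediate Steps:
$Q{\left(G \right)} = \frac{4}{3} - \frac{20}{3 G}$ ($Q{\left(G \right)} = \frac{4}{3} + \frac{\left(-20\right) \frac{1}{G}}{3} = \frac{4}{3} - \frac{20}{3 G}$)
$\sqrt{Q{\left(69 \right)} + 1121} = \sqrt{\frac{4 \left(-5 + 69\right)}{3 \cdot 69} + 1121} = \sqrt{\frac{4}{3} \cdot \frac{1}{69} \cdot 64 + 1121} = \sqrt{\frac{256}{207} + 1121} = \sqrt{\frac{232303}{207}} = \frac{\sqrt{5342969}}{69}$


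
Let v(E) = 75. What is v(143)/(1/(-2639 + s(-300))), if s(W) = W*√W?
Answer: -197925 - 225000*I*√3 ≈ -1.9793e+5 - 3.8971e+5*I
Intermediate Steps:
s(W) = W^(3/2)
v(143)/(1/(-2639 + s(-300))) = 75/(1/(-2639 + (-300)^(3/2))) = 75/(1/(-2639 - 3000*I*√3)) = 75*(-2639 - 3000*I*√3) = -197925 - 225000*I*√3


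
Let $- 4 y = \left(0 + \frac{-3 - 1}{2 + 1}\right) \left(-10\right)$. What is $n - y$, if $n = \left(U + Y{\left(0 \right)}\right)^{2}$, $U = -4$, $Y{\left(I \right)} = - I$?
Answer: $\frac{58}{3} \approx 19.333$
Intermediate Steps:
$n = 16$ ($n = \left(-4 - 0\right)^{2} = \left(-4 + 0\right)^{2} = \left(-4\right)^{2} = 16$)
$y = - \frac{10}{3}$ ($y = - \frac{\left(0 + \frac{-3 - 1}{2 + 1}\right) \left(-10\right)}{4} = - \frac{\left(0 - \frac{4}{3}\right) \left(-10\right)}{4} = - \frac{\left(- \frac{4}{3}\right) \left(-10\right)}{4} = \left(- \frac{1}{4}\right) \frac{40}{3} = - \frac{10}{3} \approx -3.3333$)
$n - y = 16 - - \frac{10}{3} = 16 + \frac{10}{3} = \frac{58}{3}$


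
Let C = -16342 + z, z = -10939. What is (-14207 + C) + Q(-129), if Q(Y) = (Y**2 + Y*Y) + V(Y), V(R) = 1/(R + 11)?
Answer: -968309/118 ≈ -8206.0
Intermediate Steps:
V(R) = 1/(11 + R)
Q(Y) = 1/(11 + Y) + 2*Y**2 (Q(Y) = (Y**2 + Y*Y) + 1/(11 + Y) = (Y**2 + Y**2) + 1/(11 + Y) = 2*Y**2 + 1/(11 + Y) = 1/(11 + Y) + 2*Y**2)
C = -27281 (C = -16342 - 10939 = -27281)
(-14207 + C) + Q(-129) = (-14207 - 27281) + (1 + 2*(-129)**2*(11 - 129))/(11 - 129) = -41488 + (1 + 2*16641*(-118))/(-118) = -41488 - (1 - 3927276)/118 = -41488 - 1/118*(-3927275) = -41488 + 3927275/118 = -968309/118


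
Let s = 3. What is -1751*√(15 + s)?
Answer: -5253*√2 ≈ -7428.9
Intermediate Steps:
-1751*√(15 + s) = -1751*√(15 + 3) = -5253*√2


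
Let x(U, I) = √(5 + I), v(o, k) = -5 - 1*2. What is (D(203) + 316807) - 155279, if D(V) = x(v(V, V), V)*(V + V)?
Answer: 161528 + 1624*√13 ≈ 1.6738e+5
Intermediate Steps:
v(o, k) = -7 (v(o, k) = -5 - 2 = -7)
D(V) = 2*V*√(5 + V) (D(V) = √(5 + V)*(V + V) = √(5 + V)*(2*V) = 2*V*√(5 + V))
(D(203) + 316807) - 155279 = (2*203*√(5 + 203) + 316807) - 155279 = (2*203*√208 + 316807) - 155279 = (2*203*(4*√13) + 316807) - 155279 = (1624*√13 + 316807) - 155279 = (316807 + 1624*√13) - 155279 = 161528 + 1624*√13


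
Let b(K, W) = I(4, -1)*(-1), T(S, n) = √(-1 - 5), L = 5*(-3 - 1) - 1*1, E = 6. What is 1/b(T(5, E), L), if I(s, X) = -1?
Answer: 1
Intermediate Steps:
L = -21 (L = 5*(-4) - 1 = -20 - 1 = -21)
T(S, n) = I*√6 (T(S, n) = √(-6) = I*√6)
b(K, W) = 1 (b(K, W) = -1*(-1) = 1)
1/b(T(5, E), L) = 1/1 = 1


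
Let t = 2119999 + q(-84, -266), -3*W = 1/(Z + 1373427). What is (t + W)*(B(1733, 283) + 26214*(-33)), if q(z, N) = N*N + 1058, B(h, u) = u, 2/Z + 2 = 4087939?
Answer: -31925643743116113267840158/16843449150303 ≈ -1.8954e+12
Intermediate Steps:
Z = 2/4087937 (Z = 2/(-2 + 4087939) = 2/4087937 ≈ 4.8924e-7)
q(z, N) = 1058 + N² (q(z, N) = N² + 1058 = 1058 + N²)
W = -4087937/16843449150303 (W = -1/(3*(2/4087937 + 1373427)) = -1/(3*5614483050101/4087937) = -⅓*4087937/5614483050101 = -4087937/16843449150303 ≈ -2.4270e-7)
t = 2191813 (t = 2119999 + (1058 + (-266)²) = 2119999 + (1058 + 70756) = 2119999 + 71814 = 2191813)
(t + W)*(B(1733, 283) + 26214*(-33)) = (2191813 - 4087937/16843449150303)*(283 + 26214*(-33)) = 36917690812468981402*(283 - 865062)/16843449150303 = (36917690812468981402/16843449150303)*(-864779) = -31925643743116113267840158/16843449150303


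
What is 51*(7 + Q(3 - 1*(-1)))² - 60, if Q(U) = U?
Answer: 6111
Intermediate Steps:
51*(7 + Q(3 - 1*(-1)))² - 60 = 51*(7 + (3 - 1*(-1)))² - 60 = 51*(7 + (3 + 1))² - 60 = 51*(7 + 4)² - 60 = 51*11² - 60 = 51*121 - 60 = 6171 - 60 = 6111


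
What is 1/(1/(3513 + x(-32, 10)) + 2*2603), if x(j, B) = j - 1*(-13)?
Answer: 3494/18189765 ≈ 0.00019209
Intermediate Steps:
x(j, B) = 13 + j (x(j, B) = j + 13 = 13 + j)
1/(1/(3513 + x(-32, 10)) + 2*2603) = 1/(1/(3513 + (13 - 32)) + 2*2603) = 1/(1/(3513 - 19) + 5206) = 1/(1/3494 + 5206) = 1/(18189765/3494) = 3494/18189765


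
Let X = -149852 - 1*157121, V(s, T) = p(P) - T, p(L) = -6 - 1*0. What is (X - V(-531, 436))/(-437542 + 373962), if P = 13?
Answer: 306531/63580 ≈ 4.8212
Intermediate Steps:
p(L) = -6 (p(L) = -6 + 0 = -6)
V(s, T) = -6 - T
X = -306973 (X = -149852 - 157121 = -306973)
(X - V(-531, 436))/(-437542 + 373962) = (-306973 - (-6 - 1*436))/(-437542 + 373962) = (-306973 - (-6 - 436))/(-63580) = (-306973 - 1*(-442))*(-1/63580) = (-306973 + 442)*(-1/63580) = -306531*(-1/63580) = 306531/63580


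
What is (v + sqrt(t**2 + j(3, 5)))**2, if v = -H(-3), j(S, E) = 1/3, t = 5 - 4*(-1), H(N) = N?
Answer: 271/3 + 4*sqrt(183) ≈ 144.44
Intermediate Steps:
t = 9 (t = 5 + 4 = 9)
j(S, E) = 1/3
v = 3 (v = -1*(-3) = 3)
(v + sqrt(t**2 + j(3, 5)))**2 = (3 + sqrt(9**2 + 1/3))**2 = (3 + sqrt(81 + 1/3))**2 = (3 + sqrt(244/3))**2 = (3 + 2*sqrt(183)/3)**2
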